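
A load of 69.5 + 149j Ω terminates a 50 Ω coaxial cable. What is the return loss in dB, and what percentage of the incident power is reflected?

Γ = (19.5 + j149)/(119.5 + j149), |Γ| = 0.787
RL = −20·log₁₀(0.787) = 2.08 dB
P_refl/P_inc = |Γ|² = 0.619

RL ≈ 2.08 dB; 61.9% of incident power reflected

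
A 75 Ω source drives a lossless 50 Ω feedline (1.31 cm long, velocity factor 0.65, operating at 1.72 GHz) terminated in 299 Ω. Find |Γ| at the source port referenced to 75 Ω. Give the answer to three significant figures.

λ = v/f = 0.65·c / 1.72 GHz = 0.113 m
βl = 2π·l/λ = 2π × 0.116 = 41.6°
tan(βl) = 0.888
Z_in = Z_0·(Z_L + jZ_0·tanβl)/(Z_0 + jZ_L·tanβl) = 18.3 − j52.9 Ω
Γ_s = (Z_in − Z_s)/(Z_in + Z_s) = (-56.7 − j52.9)/(93.3 − j52.9), |Γ_s| = 0.723

|Γ| ≈ 0.723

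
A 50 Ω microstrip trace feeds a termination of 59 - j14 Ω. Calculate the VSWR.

VSWR ≈ 1.36

Γ = (Z_L − Z_0)/(Z_L + Z_0) = (9 − j14)/(109 − j14)
|Γ| = 16.6/110 = 0.151
VSWR = (1 + |Γ|)/(1 − |Γ|) = 1.15/0.849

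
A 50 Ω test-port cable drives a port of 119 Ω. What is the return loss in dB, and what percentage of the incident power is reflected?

RL ≈ 7.78 dB; 16.7% of incident power reflected

Γ = (119 − 50)/(119 + 50) = 0.408
RL = −20·log₁₀(0.408) = 7.78 dB
P_refl/P_inc = |Γ|² = 0.167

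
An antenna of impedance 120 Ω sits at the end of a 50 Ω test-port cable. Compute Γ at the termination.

Γ = (Z_L − Z_0)/(Z_L + Z_0) = (120 − 50)/(120 + 50) = 70/170

Γ = 0.412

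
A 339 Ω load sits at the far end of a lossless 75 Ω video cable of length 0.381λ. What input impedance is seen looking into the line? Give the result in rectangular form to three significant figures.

Z_in ≈ 34 + j72.8 Ω

βl = 2π × 0.381 = 137°
tan(βl) = tan(137°) = -0.927
Z_in = Z_0·(Z_L + jZ_0·tanβl)/(Z_0 + jZ_L·tanβl)
     = 75·(339 − j69.5)/(75 − j314)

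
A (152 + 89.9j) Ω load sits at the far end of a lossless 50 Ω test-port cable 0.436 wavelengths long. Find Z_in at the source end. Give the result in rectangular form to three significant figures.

βl = 2π × 0.436 = 157°
tan(βl) = tan(157°) = -0.425
Z_in = Z_0·(Z_L + jZ_0·tanβl)/(Z_0 + jZ_L·tanβl)
     = 50·(152 + j68.6)/(88.2 − j64.6)

Z_in ≈ 37.5 + j66.4 Ω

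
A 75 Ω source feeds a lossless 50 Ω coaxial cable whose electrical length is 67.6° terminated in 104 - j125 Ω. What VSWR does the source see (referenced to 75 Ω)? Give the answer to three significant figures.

tan(βl) = 2.43
Z_in = Z_0·(Z_L + jZ_0·tanβl)/(Z_0 + jZ_L·tanβl) = 9.5 − j7.31 Ω
Γ_s = (Z_in − Z_s)/(Z_in + Z_s) = (-65.5 − j7.31)/(84.5 − j7.31), |Γ_s| = 0.777
VSWR = (1 + |Γ_s|)/(1 − |Γ_s|)

VSWR ≈ 7.97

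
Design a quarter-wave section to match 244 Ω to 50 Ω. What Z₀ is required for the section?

Z_qwt ≈ 110 Ω

Z_qwt = √(Z_0·R_L) = √(50 × 244) = √12200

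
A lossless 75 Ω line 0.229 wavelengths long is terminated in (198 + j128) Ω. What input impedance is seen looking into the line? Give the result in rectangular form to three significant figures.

Z_in ≈ 21.3 − j22.7 Ω

βl = 2π × 0.229 = 82.4°
tan(βl) = tan(82.4°) = 7.53
Z_in = Z_0·(Z_L + jZ_0·tanβl)/(Z_0 + jZ_L·tanβl)
     = 75·(198 + j693)/(-889 + j1490)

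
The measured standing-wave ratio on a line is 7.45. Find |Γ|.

|Γ| ≈ 0.763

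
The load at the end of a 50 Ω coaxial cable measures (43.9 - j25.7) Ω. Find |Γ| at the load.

|Γ| ≈ 0.271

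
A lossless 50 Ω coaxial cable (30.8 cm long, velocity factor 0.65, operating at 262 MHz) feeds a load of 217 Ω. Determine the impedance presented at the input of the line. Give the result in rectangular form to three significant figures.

Z_in ≈ 37.8 + j68.6 Ω

λ = v/f = 0.65·c / 262 MHz = 0.744 m
βl = 2π·l/λ = 2π × 0.414 = 149°
tan(βl) = tan(149°) = -0.601
Z_in = Z_0·(Z_L + jZ_0·tanβl)/(Z_0 + jZ_L·tanβl)
     = 50·(217 − j30.1)/(50 − j131)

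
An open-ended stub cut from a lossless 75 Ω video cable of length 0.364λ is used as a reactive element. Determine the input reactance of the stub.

X_in ≈ 65.3 Ω (inductive)

βl = 2π × 0.364 = 131°
tan(βl) = -1.15
For an open-ended stub, Z_in = −jZ_0·cot(βl) = −jZ_0/tan(βl)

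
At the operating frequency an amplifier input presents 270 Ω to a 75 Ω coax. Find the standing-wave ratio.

VSWR ≈ 3.6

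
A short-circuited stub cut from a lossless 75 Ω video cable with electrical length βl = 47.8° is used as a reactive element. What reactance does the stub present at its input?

X_in ≈ 82.7 Ω (inductive)

tan(βl) = 1.1
For a short-circuited stub, Z_in = jZ_0·tan(βl)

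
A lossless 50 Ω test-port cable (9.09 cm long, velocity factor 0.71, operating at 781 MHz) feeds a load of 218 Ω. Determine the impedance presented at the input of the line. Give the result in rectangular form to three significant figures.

λ = v/f = 0.71·c / 781 MHz = 0.273 m
βl = 2π·l/λ = 2π × 0.333 = 120°
tan(βl) = tan(120°) = -1.73
Z_in = Z_0·(Z_L + jZ_0·tanβl)/(Z_0 + jZ_L·tanβl)
     = 50·(218 − j86.6)/(50 − j378)

Z_in ≈ 15 + j26.9 Ω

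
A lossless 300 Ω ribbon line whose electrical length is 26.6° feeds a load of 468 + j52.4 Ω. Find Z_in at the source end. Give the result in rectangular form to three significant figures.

Z_in ≈ 406 − j125 Ω

tan(βl) = tan(26.6°) = 0.501
Z_in = Z_0·(Z_L + jZ_0·tanβl)/(Z_0 + jZ_L·tanβl)
     = 300·(468 + j203)/(274 + j234)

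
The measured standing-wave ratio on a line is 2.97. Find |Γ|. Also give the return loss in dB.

|Γ| ≈ 0.496; return loss ≈ 6.09 dB

|Γ| = (S − 1)/(S + 1) = (2.97 − 1)/(2.97 + 1) = 1.97/3.97
RL = −20·log₁₀|Γ| = −20·log₁₀(0.496)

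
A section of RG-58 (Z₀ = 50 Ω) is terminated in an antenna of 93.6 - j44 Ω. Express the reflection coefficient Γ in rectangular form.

Γ ≈ 0.363 − j0.195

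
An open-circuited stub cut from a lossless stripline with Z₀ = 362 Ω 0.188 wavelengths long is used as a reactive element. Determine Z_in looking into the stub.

βl = 2π × 0.188 = 67.7°
tan(βl) = 2.44
For an open-circuited stub, Z_in = −jZ_0·cot(βl) = −jZ_0/tan(βl)

Z_in ≈ −j149 Ω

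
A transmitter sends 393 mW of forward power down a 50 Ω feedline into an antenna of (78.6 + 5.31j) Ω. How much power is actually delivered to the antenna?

P_delivered ≈ 373 mW

|Γ| = |(28.6 + j5.31)/(128.6 + j5.31)| = 0.226
|Γ|² = 0.0511
P_refl = |Γ|²·P_inc = 20.1 mW, P_del = (1 − |Γ|²)·P_inc = 373 mW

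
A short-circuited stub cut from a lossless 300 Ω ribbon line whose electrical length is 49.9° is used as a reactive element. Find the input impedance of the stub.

tan(βl) = 1.19
For a short-circuited stub, Z_in = jZ_0·tan(βl)

Z_in ≈ +j356 Ω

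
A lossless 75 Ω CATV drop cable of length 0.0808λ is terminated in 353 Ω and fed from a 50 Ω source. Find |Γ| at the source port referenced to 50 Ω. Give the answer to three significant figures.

βl = 2π × 0.0808 = 29.1°
tan(βl) = 0.556
Z_in = Z_0·(Z_L + jZ_0·tanβl)/(Z_0 + jZ_L·tanβl) = 58.8 − j112 Ω
Γ_s = (Z_in − Z_s)/(Z_in + Z_s) = (8.84 − j112)/(109 − j112), |Γ_s| = 0.72

|Γ| ≈ 0.72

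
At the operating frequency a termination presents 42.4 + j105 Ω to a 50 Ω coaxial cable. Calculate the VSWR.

Γ = (Z_L − Z_0)/(Z_L + Z_0) = (-7.6 + j105)/(92.4 + j105)
|Γ| = 105/140 = 0.753
VSWR = (1 + |Γ|)/(1 − |Γ|) = 1.75/0.247

VSWR ≈ 7.09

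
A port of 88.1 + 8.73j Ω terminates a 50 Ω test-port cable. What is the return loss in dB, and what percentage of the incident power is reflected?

Γ = (38.1 + j8.73)/(138.1 + j8.73), |Γ| = 0.282
RL = −20·log₁₀(0.282) = 11 dB
P_refl/P_inc = |Γ|² = 0.0798

RL ≈ 11 dB; 7.98% of incident power reflected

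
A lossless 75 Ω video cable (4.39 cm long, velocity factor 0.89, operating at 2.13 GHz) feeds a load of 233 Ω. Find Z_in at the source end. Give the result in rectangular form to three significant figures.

Z_in ≈ 35 + j46.4 Ω

λ = v/f = 0.89·c / 2.13 GHz = 0.125 m
βl = 2π·l/λ = 2π × 0.35 = 126°
tan(βl) = tan(126°) = -1.37
Z_in = Z_0·(Z_L + jZ_0·tanβl)/(Z_0 + jZ_L·tanβl)
     = 75·(233 − j103)/(75 − j320)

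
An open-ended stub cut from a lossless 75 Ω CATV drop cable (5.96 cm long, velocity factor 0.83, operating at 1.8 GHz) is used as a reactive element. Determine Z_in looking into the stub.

Z_in ≈ +j162 Ω

λ = v/f = 0.83·c / 1.8 GHz = 0.138 m
βl = 2π·l/λ = 2π × 0.431 = 155°
tan(βl) = -0.464
For an open-ended stub, Z_in = −jZ_0·cot(βl) = −jZ_0/tan(βl)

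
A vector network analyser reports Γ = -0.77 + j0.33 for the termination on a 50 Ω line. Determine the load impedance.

Z_L ≈ 4.6 + j10.2 Ω

Z_L = Z_0·(1 + Γ)/(1 − Γ) = 50·(0.23 + j0.33)/(1.77 − j0.33)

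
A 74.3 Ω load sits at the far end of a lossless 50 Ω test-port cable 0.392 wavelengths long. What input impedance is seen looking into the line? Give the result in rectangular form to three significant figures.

βl = 2π × 0.392 = 141°
tan(βl) = tan(141°) = -0.806
Z_in = Z_0·(Z_L + jZ_0·tanβl)/(Z_0 + jZ_L·tanβl)
     = 50·(74.3 − j40.3)/(50 − j59.9)

Z_in ≈ 50.3 + j20 Ω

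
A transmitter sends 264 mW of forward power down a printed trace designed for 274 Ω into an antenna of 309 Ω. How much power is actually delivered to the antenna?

Γ = (309 − 274)/(309 + 274) = 0.06
|Γ|² = 0.0036
P_refl = |Γ|²·P_inc = 0.951 mW, P_del = (1 − |Γ|²)·P_inc = 263 mW

P_delivered ≈ 263 mW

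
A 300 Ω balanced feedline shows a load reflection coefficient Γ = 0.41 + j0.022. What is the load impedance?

Z_L = Z_0·(1 + Γ)/(1 − Γ) = 300·(1.41 + j0.022)/(0.59 − j0.022)

Z_L ≈ 716 + j37.9 Ω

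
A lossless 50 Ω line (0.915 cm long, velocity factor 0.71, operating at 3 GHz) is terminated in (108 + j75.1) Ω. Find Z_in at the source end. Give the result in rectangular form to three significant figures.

Z_in ≈ 41.5 − j58.2 Ω

λ = v/f = 0.71·c / 3 GHz = 0.071 m
βl = 2π·l/λ = 2π × 0.129 = 46.4°
tan(βl) = tan(46.4°) = 1.05
Z_in = Z_0·(Z_L + jZ_0·tanβl)/(Z_0 + jZ_L·tanβl)
     = 50·(108 + j128)/(-28.8 + j113)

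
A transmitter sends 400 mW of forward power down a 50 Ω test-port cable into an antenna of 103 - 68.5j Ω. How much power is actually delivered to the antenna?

|Γ| = |(53 − j68.5)/(153 − j68.5)| = 0.517
|Γ|² = 0.267
P_refl = |Γ|²·P_inc = 107 mW, P_del = (1 − |Γ|²)·P_inc = 293 mW

P_delivered ≈ 293 mW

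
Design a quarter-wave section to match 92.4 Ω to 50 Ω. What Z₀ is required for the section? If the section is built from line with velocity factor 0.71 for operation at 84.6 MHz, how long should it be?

Z_qwt = √(Z_0·R_L) = √(50 × 92.4) = √4620
λ = 0.71·c/f = 2.52 m, so l = λ/4 = 0.629 m

Z_qwt ≈ 68 Ω; length ≈ 62.9 cm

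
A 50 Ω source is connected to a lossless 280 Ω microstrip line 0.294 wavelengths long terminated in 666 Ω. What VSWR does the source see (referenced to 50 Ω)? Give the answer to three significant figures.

βl = 2π × 0.294 = 106°
tan(βl) = -3.52
Z_in = Z_0·(Z_L + jZ_0·tanβl)/(Z_0 + jZ_L·tanβl) = 125 + j64.5 Ω
Γ_s = (Z_in − Z_s)/(Z_in + Z_s) = (75.4 + j64.5)/(175 + j64.5), |Γ_s| = 0.531
VSWR = (1 + |Γ_s|)/(1 − |Γ_s|)

VSWR ≈ 3.26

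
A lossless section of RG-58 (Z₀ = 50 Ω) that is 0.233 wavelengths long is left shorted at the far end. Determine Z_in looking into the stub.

βl = 2π × 0.233 = 83.9°
tan(βl) = 9.33
For a shorted stub, Z_in = jZ_0·tan(βl)

Z_in ≈ +j466 Ω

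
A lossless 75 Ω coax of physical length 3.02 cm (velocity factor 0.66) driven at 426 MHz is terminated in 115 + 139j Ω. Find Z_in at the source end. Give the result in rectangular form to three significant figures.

λ = v/f = 0.66·c / 426 MHz = 0.465 m
βl = 2π·l/λ = 2π × 0.065 = 23.4°
tan(βl) = tan(23.4°) = 0.433
Z_in = Z_0·(Z_L + jZ_0·tanβl)/(Z_0 + jZ_L·tanβl)
     = 75·(115 + j171)/(14.9 + j49.7)

Z_in ≈ 285 − j88.2 Ω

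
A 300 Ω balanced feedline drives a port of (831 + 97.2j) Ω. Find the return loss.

RL ≈ 6.46 dB

Γ = (531 + j97.2)/(1131 + j97.2), |Γ| = 0.476
RL = −20·log₁₀|Γ| = −20·log₁₀(0.476)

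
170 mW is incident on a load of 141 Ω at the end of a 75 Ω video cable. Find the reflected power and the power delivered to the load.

P_reflected ≈ 15.9 mW; P_delivered ≈ 154 mW

Γ = (141 − 75)/(141 + 75) = 0.306
|Γ|² = 0.0934
P_refl = |Γ|²·P_inc = 15.9 mW, P_del = (1 − |Γ|²)·P_inc = 154 mW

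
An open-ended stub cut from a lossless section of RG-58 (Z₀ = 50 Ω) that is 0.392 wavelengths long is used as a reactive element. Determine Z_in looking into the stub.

Z_in ≈ +j62 Ω

βl = 2π × 0.392 = 141°
tan(βl) = -0.806
For an open-ended stub, Z_in = −jZ_0·cot(βl) = −jZ_0/tan(βl)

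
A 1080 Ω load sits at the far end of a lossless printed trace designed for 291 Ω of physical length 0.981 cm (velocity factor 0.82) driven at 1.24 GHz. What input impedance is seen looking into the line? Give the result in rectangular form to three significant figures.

λ = v/f = 0.82·c / 1.24 GHz = 0.198 m
βl = 2π·l/λ = 2π × 0.0494 = 17.8°
tan(βl) = tan(17.8°) = 0.321
Z_in = Z_0·(Z_L + jZ_0·tanβl)/(Z_0 + jZ_L·tanβl)
     = 291·(1080 + j93.4)/(291 + j347)

Z_in ≈ 492 − j493 Ω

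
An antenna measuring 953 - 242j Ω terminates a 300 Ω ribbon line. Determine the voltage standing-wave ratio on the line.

Γ = (Z_L − Z_0)/(Z_L + Z_0) = (653 − j242)/(1253 − j242)
|Γ| = 696/1280 = 0.546
VSWR = (1 + |Γ|)/(1 − |Γ|) = 1.55/0.454

VSWR ≈ 3.4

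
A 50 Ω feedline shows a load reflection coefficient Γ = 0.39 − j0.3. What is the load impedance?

Z_L = Z_0·(1 + Γ)/(1 − Γ) = 50·(1.39 − j0.3)/(0.61 + j0.3)

Z_L ≈ 82 − j64.9 Ω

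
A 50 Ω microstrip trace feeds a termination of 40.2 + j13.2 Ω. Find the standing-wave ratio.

Γ = (Z_L − Z_0)/(Z_L + Z_0) = (-9.8 + j13.2)/(90.2 + j13.2)
|Γ| = 16.4/91.2 = 0.18
VSWR = (1 + |Γ|)/(1 − |Γ|) = 1.18/0.82

VSWR ≈ 1.44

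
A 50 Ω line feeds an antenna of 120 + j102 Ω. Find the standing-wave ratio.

VSWR ≈ 4.32

Γ = (Z_L − Z_0)/(Z_L + Z_0) = (70 + j102)/(170 + j102)
|Γ| = 124/198 = 0.624
VSWR = (1 + |Γ|)/(1 − |Γ|) = 1.62/0.376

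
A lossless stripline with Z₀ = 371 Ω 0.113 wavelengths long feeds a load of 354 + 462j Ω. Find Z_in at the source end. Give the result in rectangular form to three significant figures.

Z_in ≈ 908 − j510 Ω

βl = 2π × 0.113 = 40.7°
tan(βl) = tan(40.7°) = 0.86
Z_in = Z_0·(Z_L + jZ_0·tanβl)/(Z_0 + jZ_L·tanβl)
     = 371·(354 + j781)/(-26.1 + j304)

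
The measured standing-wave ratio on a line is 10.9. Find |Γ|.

|Γ| = (S − 1)/(S + 1) = (10.9 − 1)/(10.9 + 1) = 9.9/11.9

|Γ| ≈ 0.832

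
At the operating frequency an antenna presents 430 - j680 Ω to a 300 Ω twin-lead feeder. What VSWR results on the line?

VSWR ≈ 5.53

Γ = (Z_L − Z_0)/(Z_L + Z_0) = (130 − j680)/(730 − j680)
|Γ| = 692/998 = 0.694
VSWR = (1 + |Γ|)/(1 − |Γ|) = 1.69/0.306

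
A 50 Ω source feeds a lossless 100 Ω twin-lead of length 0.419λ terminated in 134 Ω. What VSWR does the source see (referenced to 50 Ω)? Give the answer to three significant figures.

βl = 2π × 0.419 = 151°
tan(βl) = -0.558
Z_in = Z_0·(Z_L + jZ_0·tanβl)/(Z_0 + jZ_L·tanβl) = 113 + j28.5 Ω
Γ_s = (Z_in − Z_s)/(Z_in + Z_s) = (62.7 + j28.5)/(163 + j28.5), |Γ_s| = 0.417
VSWR = (1 + |Γ_s|)/(1 − |Γ_s|)

VSWR ≈ 2.43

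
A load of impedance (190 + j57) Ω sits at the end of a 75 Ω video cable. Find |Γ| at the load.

Γ = (Z_L − Z_0)/(Z_L + Z_0) = (115 + j57)/(265 + j57)
|Γ| = 128/271

|Γ| ≈ 0.474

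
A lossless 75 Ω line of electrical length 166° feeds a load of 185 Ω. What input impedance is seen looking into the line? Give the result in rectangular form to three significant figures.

tan(βl) = tan(166°) = -0.249
Z_in = Z_0·(Z_L + jZ_0·tanβl)/(Z_0 + jZ_L·tanβl)
     = 75·(185 − j18.7)/(75 − j46.1)

Z_in ≈ 143 + j69 Ω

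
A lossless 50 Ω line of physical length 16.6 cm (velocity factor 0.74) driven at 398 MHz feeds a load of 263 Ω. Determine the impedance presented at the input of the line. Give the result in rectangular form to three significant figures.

Z_in ≈ 10.4 + j14.8 Ω

λ = v/f = 0.74·c / 398 MHz = 0.558 m
βl = 2π·l/λ = 2π × 0.298 = 107°
tan(βl) = tan(107°) = -3.24
Z_in = Z_0·(Z_L + jZ_0·tanβl)/(Z_0 + jZ_L·tanβl)
     = 50·(263 − j162)/(50 − j853)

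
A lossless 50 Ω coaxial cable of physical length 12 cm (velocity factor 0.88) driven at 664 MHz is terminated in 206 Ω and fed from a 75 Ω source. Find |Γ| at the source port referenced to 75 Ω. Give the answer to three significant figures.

λ = v/f = 0.88·c / 664 MHz = 0.398 m
βl = 2π·l/λ = 2π × 0.302 = 109°
tan(βl) = -2.96
Z_in = Z_0·(Z_L + jZ_0·tanβl)/(Z_0 + jZ_L·tanβl) = 13.4 + j15.8 Ω
Γ_s = (Z_in − Z_s)/(Z_in + Z_s) = (-61.6 + j15.8)/(88.4 + j15.8), |Γ_s| = 0.708

|Γ| ≈ 0.708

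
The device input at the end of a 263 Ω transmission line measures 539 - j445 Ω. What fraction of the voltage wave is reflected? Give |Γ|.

Γ = (Z_L − Z_0)/(Z_L + Z_0) = (276 − j445)/(802 − j445)
|Γ| = 524/917

|Γ| ≈ 0.571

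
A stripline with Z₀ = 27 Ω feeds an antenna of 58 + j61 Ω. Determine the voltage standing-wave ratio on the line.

VSWR ≈ 4.78

Γ = (Z_L − Z_0)/(Z_L + Z_0) = (31 + j61)/(85 + j61)
|Γ| = 68.4/105 = 0.654
VSWR = (1 + |Γ|)/(1 − |Γ|) = 1.65/0.346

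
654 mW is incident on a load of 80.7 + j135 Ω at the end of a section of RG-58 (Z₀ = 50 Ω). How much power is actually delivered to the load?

|Γ| = |(30.7 + j135)/(130.7 + j135)| = 0.737
|Γ|² = 0.543
P_refl = |Γ|²·P_inc = 355 mW, P_del = (1 − |Γ|²)·P_inc = 299 mW

P_delivered ≈ 299 mW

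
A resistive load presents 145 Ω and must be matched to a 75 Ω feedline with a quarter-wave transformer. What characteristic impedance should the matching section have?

Z_qwt ≈ 104 Ω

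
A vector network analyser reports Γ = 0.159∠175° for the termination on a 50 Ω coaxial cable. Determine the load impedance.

Z_L ≈ 36.3 + j1.03 Ω

Z_L = Z_0·(1 + Γ)/(1 − Γ) = 50·(0.842 + j0.0139)/(1.16 − j0.0139)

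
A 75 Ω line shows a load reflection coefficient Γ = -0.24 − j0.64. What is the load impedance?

Z_L = Z_0·(1 + Γ)/(1 − Γ) = 75·(0.76 − j0.64)/(1.24 + j0.64)

Z_L ≈ 20.5 − j49.3 Ω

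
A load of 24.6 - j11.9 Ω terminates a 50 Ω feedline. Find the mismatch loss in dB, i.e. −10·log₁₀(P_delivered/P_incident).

Γ = (-25.4 − j11.9)/(74.6 − j11.9), |Γ| = 0.371
|Γ|² = 0.138, so P_del/P_inc = 1 − |Γ|² = 0.862
ML = −10·log₁₀(1 − |Γ|²)

mismatch loss ≈ 0.644 dB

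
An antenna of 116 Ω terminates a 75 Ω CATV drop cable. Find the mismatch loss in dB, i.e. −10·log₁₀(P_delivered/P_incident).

Γ = (116 − 75)/(116 + 75) = 0.215
|Γ|² = 0.0461, so P_del/P_inc = 1 − |Γ|² = 0.954
ML = −10·log₁₀(1 − |Γ|²)

mismatch loss ≈ 0.205 dB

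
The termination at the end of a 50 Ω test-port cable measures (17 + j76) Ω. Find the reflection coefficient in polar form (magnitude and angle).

Γ = (Z_L − Z_0)/(Z_L + Z_0) = (-33 + j76)/(67 + j76)
|Γ| = 82.9/101 = 0.818

Γ ≈ 0.818 ∠ 64.9°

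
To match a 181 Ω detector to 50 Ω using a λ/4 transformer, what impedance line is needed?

Z_qwt = √(Z_0·R_L) = √(50 × 181) = √9050

Z_qwt ≈ 95.1 Ω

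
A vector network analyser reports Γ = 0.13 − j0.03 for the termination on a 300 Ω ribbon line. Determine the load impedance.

Z_L = Z_0·(1 + Γ)/(1 − Γ) = 300·(1.13 − j0.03)/(0.87 + j0.03)

Z_L ≈ 389 − j23.8 Ω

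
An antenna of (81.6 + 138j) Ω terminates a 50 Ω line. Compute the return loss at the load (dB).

Γ = (31.6 + j138)/(131.6 + j138), |Γ| = 0.742
RL = −20·log₁₀|Γ| = −20·log₁₀(0.742)

RL ≈ 2.59 dB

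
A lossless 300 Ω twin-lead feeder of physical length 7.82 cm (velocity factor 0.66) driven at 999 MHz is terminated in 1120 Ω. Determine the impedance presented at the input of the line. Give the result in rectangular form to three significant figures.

Z_in ≈ 190 + j319 Ω

λ = v/f = 0.66·c / 999 MHz = 0.198 m
βl = 2π·l/λ = 2π × 0.395 = 142°
tan(βl) = tan(142°) = -0.78
Z_in = Z_0·(Z_L + jZ_0·tanβl)/(Z_0 + jZ_L·tanβl)
     = 300·(1120 − j234)/(300 − j874)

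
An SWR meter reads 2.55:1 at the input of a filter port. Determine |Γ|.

|Γ| ≈ 0.437

|Γ| = (S − 1)/(S + 1) = (2.55 − 1)/(2.55 + 1) = 1.55/3.55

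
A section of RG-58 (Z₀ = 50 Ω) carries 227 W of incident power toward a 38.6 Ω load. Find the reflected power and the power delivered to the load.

P_reflected ≈ 3.76 W; P_delivered ≈ 223 W

Γ = (38.6 − 50)/(38.6 + 50) = -0.129
|Γ|² = 0.0166
P_refl = |Γ|²·P_inc = 3.76 W, P_del = (1 − |Γ|²)·P_inc = 223 W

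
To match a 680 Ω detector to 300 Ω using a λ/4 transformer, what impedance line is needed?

Z_qwt ≈ 452 Ω

Z_qwt = √(Z_0·R_L) = √(300 × 680) = √204000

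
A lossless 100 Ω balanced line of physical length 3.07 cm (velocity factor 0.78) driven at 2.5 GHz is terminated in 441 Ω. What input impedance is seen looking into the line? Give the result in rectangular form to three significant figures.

Z_in ≈ 28.7 + j49.9 Ω

λ = v/f = 0.78·c / 2.5 GHz = 0.0936 m
βl = 2π·l/λ = 2π × 0.328 = 118°
tan(βl) = tan(118°) = -1.87
Z_in = Z_0·(Z_L + jZ_0·tanβl)/(Z_0 + jZ_L·tanβl)
     = 100·(441 − j187)/(100 − j827)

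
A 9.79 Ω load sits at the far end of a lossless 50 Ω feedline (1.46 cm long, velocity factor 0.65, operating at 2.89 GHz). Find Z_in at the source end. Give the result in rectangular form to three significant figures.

λ = v/f = 0.65·c / 2.89 GHz = 0.0675 m
βl = 2π·l/λ = 2π × 0.216 = 77.9°
tan(βl) = tan(77.9°) = 4.66
Z_in = Z_0·(Z_L + jZ_0·tanβl)/(Z_0 + jZ_L·tanβl)
     = 50·(9.79 + j233)/(50 + j45.7)

Z_in ≈ 121 + j122 Ω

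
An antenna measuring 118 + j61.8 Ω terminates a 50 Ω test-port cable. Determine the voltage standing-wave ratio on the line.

VSWR ≈ 3.11

Γ = (Z_L − Z_0)/(Z_L + Z_0) = (68 + j61.8)/(168 + j61.8)
|Γ| = 91.9/179 = 0.513
VSWR = (1 + |Γ|)/(1 − |Γ|) = 1.51/0.487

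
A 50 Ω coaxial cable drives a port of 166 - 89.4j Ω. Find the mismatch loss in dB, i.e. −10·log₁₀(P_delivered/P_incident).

mismatch loss ≈ 2.16 dB

Γ = (116 − j89.4)/(216 − j89.4), |Γ| = 0.626
|Γ|² = 0.392, so P_del/P_inc = 1 − |Γ|² = 0.608
ML = −10·log₁₀(1 − |Γ|²)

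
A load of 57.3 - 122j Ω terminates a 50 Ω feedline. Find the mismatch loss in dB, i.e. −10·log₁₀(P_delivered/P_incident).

Γ = (7.3 − j122)/(107.3 − j122), |Γ| = 0.752
|Γ|² = 0.566, so P_del/P_inc = 1 − |Γ|² = 0.434
ML = −10·log₁₀(1 − |Γ|²)

mismatch loss ≈ 3.62 dB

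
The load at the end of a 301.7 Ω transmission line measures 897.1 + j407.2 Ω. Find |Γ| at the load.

|Γ| ≈ 0.57

Γ = (Z_L − Z_0)/(Z_L + Z_0) = (595.4 + j407.2)/(1199 + j407.2)
|Γ| = 721/1270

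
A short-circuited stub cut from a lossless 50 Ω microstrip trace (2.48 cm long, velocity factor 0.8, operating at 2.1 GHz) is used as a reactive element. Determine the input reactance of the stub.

X_in ≈ 238 Ω (inductive)

λ = v/f = 0.8·c / 2.1 GHz = 0.114 m
βl = 2π·l/λ = 2π × 0.217 = 78.1°
tan(βl) = 4.75
For a short-circuited stub, Z_in = jZ_0·tan(βl)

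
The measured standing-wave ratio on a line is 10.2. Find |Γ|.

|Γ| = (S − 1)/(S + 1) = (10.2 − 1)/(10.2 + 1) = 9.2/11.2

|Γ| ≈ 0.821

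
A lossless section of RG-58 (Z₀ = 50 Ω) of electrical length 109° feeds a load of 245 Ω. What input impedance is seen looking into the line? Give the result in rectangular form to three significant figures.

tan(βl) = tan(109°) = -2.9
Z_in = Z_0·(Z_L + jZ_0·tanβl)/(Z_0 + jZ_L·tanβl)
     = 50·(245 − j145)/(50 − j712)

Z_in ≈ 11.4 + j16.4 Ω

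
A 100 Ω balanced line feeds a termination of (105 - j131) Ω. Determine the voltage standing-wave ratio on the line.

VSWR ≈ 3.34

Γ = (Z_L − Z_0)/(Z_L + Z_0) = (5 − j131)/(205 − j131)
|Γ| = 131/243 = 0.539
VSWR = (1 + |Γ|)/(1 − |Γ|) = 1.54/0.461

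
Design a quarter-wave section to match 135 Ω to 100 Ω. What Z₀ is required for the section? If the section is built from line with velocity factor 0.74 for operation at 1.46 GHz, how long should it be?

Z_qwt ≈ 116 Ω; length ≈ 3.8 cm

Z_qwt = √(Z_0·R_L) = √(100 × 135) = √13500
λ = 0.74·c/f = 0.152 m, so l = λ/4 = 0.038 m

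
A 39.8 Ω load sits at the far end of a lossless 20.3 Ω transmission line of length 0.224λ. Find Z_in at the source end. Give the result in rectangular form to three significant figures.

βl = 2π × 0.224 = 80.6°
tan(βl) = tan(80.6°) = 6.07
Z_in = Z_0·(Z_L + jZ_0·tanβl)/(Z_0 + jZ_L·tanβl)
     = 20.3·(39.8 + j123)/(20.3 + j241)

Z_in ≈ 10.6 − j2.46 Ω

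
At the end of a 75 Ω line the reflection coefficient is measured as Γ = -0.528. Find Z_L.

Z_L = Z_0·(1 + Γ)/(1 − Γ) = 75·(0.472)/(1.53)

Z_L ≈ 23.2 Ω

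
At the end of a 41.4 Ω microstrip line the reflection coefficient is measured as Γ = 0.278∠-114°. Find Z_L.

Z_L ≈ 29.3 − j16.1 Ω

Z_L = Z_0·(1 + Γ)/(1 − Γ) = 41.4·(0.887 − j0.254)/(1.11 + j0.254)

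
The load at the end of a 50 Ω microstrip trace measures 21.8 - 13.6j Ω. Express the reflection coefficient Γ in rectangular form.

Γ = (Z_L − Z_0)/(Z_L + Z_0) = (-28.2 − j13.6)/(71.8 − j13.6)

Γ ≈ -0.345 − j0.255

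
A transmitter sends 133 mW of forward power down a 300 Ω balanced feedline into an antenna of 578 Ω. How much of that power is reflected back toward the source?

Γ = (578 − 300)/(578 + 300) = 0.317
|Γ|² = 0.1
P_refl = |Γ|²·P_inc = 13.3 mW, P_del = (1 − |Γ|²)·P_inc = 120 mW

P_reflected ≈ 13.3 mW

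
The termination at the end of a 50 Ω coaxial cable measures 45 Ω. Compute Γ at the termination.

Γ = -0.0526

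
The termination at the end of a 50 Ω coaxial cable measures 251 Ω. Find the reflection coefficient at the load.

Γ = 0.668

Γ = (Z_L − Z_0)/(Z_L + Z_0) = (251 − 50)/(251 + 50) = 201/301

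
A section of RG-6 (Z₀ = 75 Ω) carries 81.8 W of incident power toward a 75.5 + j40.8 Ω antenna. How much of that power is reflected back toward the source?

|Γ| = |(0.5 + j40.8)/(150.5 + j40.8)| = 0.262
|Γ|² = 0.0685
P_refl = |Γ|²·P_inc = 5.6 W, P_del = (1 − |Γ|²)·P_inc = 76.2 W

P_reflected ≈ 5.6 W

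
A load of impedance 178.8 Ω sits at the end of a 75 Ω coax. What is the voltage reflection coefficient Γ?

Γ = 0.409

Γ = (Z_L − Z_0)/(Z_L + Z_0) = (178.8 − 75)/(178.8 + 75) = 103.8/253.8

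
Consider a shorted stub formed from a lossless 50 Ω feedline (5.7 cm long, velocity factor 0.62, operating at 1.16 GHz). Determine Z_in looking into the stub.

λ = v/f = 0.62·c / 1.16 GHz = 0.16 m
βl = 2π·l/λ = 2π × 0.355 = 128°
tan(βl) = -1.28
For a shorted stub, Z_in = jZ_0·tan(βl)

Z_in ≈ −j64.1 Ω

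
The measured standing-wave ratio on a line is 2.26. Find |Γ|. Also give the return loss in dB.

|Γ| ≈ 0.387; return loss ≈ 8.26 dB

|Γ| = (S − 1)/(S + 1) = (2.26 − 1)/(2.26 + 1) = 1.26/3.26
RL = −20·log₁₀|Γ| = −20·log₁₀(0.387)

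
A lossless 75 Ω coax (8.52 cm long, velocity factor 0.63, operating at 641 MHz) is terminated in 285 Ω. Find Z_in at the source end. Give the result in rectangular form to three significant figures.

λ = v/f = 0.63·c / 641 MHz = 0.295 m
βl = 2π·l/λ = 2π × 0.289 = 104°
tan(βl) = tan(104°) = -4
Z_in = Z_0·(Z_L + jZ_0·tanβl)/(Z_0 + jZ_L·tanβl)
     = 75·(285 − j300)/(75 − j1140)

Z_in ≈ 20.9 + j17.4 Ω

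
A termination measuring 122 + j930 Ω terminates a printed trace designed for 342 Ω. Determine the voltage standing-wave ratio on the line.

Γ = (Z_L − Z_0)/(Z_L + Z_0) = (-220 + j930)/(464 + j930)
|Γ| = 956/1040 = 0.92
VSWR = (1 + |Γ|)/(1 − |Γ|) = 1.92/0.0805

VSWR ≈ 23.8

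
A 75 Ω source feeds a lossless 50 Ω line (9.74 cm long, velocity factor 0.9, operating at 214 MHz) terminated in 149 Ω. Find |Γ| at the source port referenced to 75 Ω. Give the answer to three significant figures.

|Γ| ≈ 0.442

λ = v/f = 0.9·c / 214 MHz = 1.26 m
βl = 2π·l/λ = 2π × 0.0772 = 27.8°
tan(βl) = 0.527
Z_in = Z_0·(Z_L + jZ_0·tanβl)/(Z_0 + jZ_L·tanβl) = 54.9 − j59.9 Ω
Γ_s = (Z_in − Z_s)/(Z_in + Z_s) = (-20.1 − j59.9)/(130 − j59.9), |Γ_s| = 0.442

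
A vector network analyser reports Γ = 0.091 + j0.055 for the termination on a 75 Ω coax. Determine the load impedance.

Z_L ≈ 89.4 + j9.95 Ω

Z_L = Z_0·(1 + Γ)/(1 − Γ) = 75·(1.09 + j0.055)/(0.909 − j0.055)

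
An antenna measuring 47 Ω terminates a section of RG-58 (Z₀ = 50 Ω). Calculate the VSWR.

VSWR ≈ 1.06

Γ = (47 − 50)/(47 + 50) = -0.0309
VSWR = (1 + 0.0309)/(1 − 0.0309)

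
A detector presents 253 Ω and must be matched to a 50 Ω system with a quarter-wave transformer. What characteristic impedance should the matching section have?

Z_qwt = √(Z_0·R_L) = √(50 × 253) = √12650

Z_qwt ≈ 112 Ω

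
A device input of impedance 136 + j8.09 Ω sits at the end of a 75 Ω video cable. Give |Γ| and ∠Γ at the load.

Γ = (Z_L − Z_0)/(Z_L + Z_0) = (61 + j8.09)/(211 + j8.09)
|Γ| = 61.5/211 = 0.291

Γ ≈ 0.291 ∠ 5.36°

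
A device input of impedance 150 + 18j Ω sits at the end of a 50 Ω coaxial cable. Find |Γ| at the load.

|Γ| ≈ 0.506

Γ = (Z_L − Z_0)/(Z_L + Z_0) = (100 + j18)/(200 + j18)
|Γ| = 102/201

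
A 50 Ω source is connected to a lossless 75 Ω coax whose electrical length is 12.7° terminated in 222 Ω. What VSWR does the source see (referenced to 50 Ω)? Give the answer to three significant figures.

tan(βl) = 0.225
Z_in = Z_0·(Z_L + jZ_0·tanβl)/(Z_0 + jZ_L·tanβl) = 161 − j90.8 Ω
Γ_s = (Z_in − Z_s)/(Z_in + Z_s) = (111 − j90.8)/(211 − j90.8), |Γ_s| = 0.625
VSWR = (1 + |Γ_s|)/(1 − |Γ_s|)

VSWR ≈ 4.33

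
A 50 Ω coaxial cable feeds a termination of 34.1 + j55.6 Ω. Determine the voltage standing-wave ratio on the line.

Γ = (Z_L − Z_0)/(Z_L + Z_0) = (-15.9 + j55.6)/(84.1 + j55.6)
|Γ| = 57.8/101 = 0.574
VSWR = (1 + |Γ|)/(1 − |Γ|) = 1.57/0.426

VSWR ≈ 3.69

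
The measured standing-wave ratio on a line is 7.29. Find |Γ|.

|Γ| ≈ 0.759

|Γ| = (S − 1)/(S + 1) = (7.29 − 1)/(7.29 + 1) = 6.29/8.29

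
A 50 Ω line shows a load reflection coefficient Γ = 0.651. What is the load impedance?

Z_L = Z_0·(1 + Γ)/(1 − Γ) = 50·(1.65)/(0.349)

Z_L ≈ 237 Ω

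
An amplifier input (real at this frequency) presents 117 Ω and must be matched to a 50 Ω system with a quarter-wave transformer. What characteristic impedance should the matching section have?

Z_qwt = √(Z_0·R_L) = √(50 × 117) = √5850

Z_qwt ≈ 76.5 Ω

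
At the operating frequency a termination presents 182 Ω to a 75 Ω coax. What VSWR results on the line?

VSWR ≈ 2.43

Γ = (182 − 75)/(182 + 75) = 0.416
VSWR = (1 + 0.416)/(1 − 0.416)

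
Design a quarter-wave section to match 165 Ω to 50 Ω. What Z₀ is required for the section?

Z_qwt ≈ 90.8 Ω

Z_qwt = √(Z_0·R_L) = √(50 × 165) = √8250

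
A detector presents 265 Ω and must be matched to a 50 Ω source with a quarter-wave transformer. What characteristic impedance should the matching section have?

Z_qwt = √(Z_0·R_L) = √(50 × 265) = √13250

Z_qwt ≈ 115 Ω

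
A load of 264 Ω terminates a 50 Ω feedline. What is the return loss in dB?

RL ≈ 3.33 dB

Γ = (264 − 50)/(264 + 50) = 0.682
RL = −20·log₁₀|Γ| = −20·log₁₀(0.682)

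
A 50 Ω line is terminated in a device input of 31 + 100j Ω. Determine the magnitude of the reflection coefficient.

|Γ| ≈ 0.791

Γ = (Z_L − Z_0)/(Z_L + Z_0) = (-19 + j100)/(81 + j100)
|Γ| = 102/129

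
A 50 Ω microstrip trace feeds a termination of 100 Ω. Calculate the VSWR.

Γ = (100 − 50)/(100 + 50) = 0.333
VSWR = (1 + 0.333)/(1 − 0.333)

VSWR ≈ 2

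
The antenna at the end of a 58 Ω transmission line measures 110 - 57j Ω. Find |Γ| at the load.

|Γ| ≈ 0.435

Γ = (Z_L − Z_0)/(Z_L + Z_0) = (52 − j57)/(168 − j57)
|Γ| = 77.2/177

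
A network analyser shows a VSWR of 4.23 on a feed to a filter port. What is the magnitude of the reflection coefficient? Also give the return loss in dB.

|Γ| ≈ 0.618; return loss ≈ 4.19 dB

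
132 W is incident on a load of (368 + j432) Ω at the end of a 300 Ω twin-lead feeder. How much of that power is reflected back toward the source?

|Γ| = |(68 + j432)/(668 + j432)| = 0.55
|Γ|² = 0.302
P_refl = |Γ|²·P_inc = 39.9 W, P_del = (1 − |Γ|²)·P_inc = 92.1 W

P_reflected ≈ 39.9 W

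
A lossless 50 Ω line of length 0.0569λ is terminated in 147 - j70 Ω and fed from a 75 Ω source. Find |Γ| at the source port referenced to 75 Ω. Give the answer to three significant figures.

|Γ| ≈ 0.523

βl = 2π × 0.0569 = 20.5°
tan(βl) = 0.374
Z_in = Z_0·(Z_L + jZ_0·tanβl)/(Z_0 + jZ_L·tanβl) = 47.5 − j68 Ω
Γ_s = (Z_in − Z_s)/(Z_in + Z_s) = (-27.5 − j68)/(123 − j68), |Γ_s| = 0.523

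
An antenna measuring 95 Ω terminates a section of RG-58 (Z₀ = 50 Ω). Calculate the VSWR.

VSWR ≈ 1.9

Γ = (95 − 50)/(95 + 50) = 0.31
VSWR = (1 + 0.31)/(1 − 0.31)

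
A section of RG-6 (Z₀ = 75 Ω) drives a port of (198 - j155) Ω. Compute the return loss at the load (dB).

RL ≈ 4.01 dB

Γ = (123 − j155)/(273 − j155), |Γ| = 0.63
RL = −20·log₁₀|Γ| = −20·log₁₀(0.63)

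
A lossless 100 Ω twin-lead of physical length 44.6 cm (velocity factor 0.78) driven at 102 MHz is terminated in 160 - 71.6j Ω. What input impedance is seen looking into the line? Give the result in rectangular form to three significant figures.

λ = v/f = 0.78·c / 102 MHz = 2.29 m
βl = 2π·l/λ = 2π × 0.194 = 70°
tan(βl) = tan(70°) = 2.75
Z_in = Z_0·(Z_L + jZ_0·tanβl)/(Z_0 + jZ_L·tanβl)
     = 100·(160 + j203)/(297 + j439)

Z_in ≈ 48.6 − j3.59 Ω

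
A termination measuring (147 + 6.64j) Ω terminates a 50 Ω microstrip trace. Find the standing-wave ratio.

Γ = (Z_L − Z_0)/(Z_L + Z_0) = (97 + j6.64)/(197 + j6.64)
|Γ| = 97.2/197 = 0.493
VSWR = (1 + |Γ|)/(1 − |Γ|) = 1.49/0.507

VSWR ≈ 2.95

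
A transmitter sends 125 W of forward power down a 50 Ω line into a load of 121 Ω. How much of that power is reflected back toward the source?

P_reflected ≈ 21.5 W

Γ = (121 − 50)/(121 + 50) = 0.415
|Γ|² = 0.172
P_refl = |Γ|²·P_inc = 21.5 W, P_del = (1 − |Γ|²)·P_inc = 103 W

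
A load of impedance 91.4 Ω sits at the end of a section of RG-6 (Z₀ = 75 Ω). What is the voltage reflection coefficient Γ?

Γ = (Z_L − Z_0)/(Z_L + Z_0) = (91.4 − 75)/(91.4 + 75) = 16.4/166.4

Γ = 0.0986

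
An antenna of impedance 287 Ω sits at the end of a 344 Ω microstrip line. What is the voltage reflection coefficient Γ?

Γ = -0.0903

Γ = (Z_L − Z_0)/(Z_L + Z_0) = (287 − 344)/(287 + 344) = -57/631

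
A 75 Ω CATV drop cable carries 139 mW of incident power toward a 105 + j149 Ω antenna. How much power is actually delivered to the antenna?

P_delivered ≈ 80.2 mW

|Γ| = |(30 + j149)/(180 + j149)| = 0.65
|Γ|² = 0.423
P_refl = |Γ|²·P_inc = 58.8 mW, P_del = (1 − |Γ|²)·P_inc = 80.2 mW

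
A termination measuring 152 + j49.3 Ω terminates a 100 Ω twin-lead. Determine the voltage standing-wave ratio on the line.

VSWR ≈ 1.77

Γ = (Z_L − Z_0)/(Z_L + Z_0) = (52 + j49.3)/(252 + j49.3)
|Γ| = 71.7/257 = 0.279
VSWR = (1 + |Γ|)/(1 − |Γ|) = 1.28/0.721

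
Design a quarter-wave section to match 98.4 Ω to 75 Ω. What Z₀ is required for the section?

Z_qwt = √(Z_0·R_L) = √(75 × 98.4) = √7380

Z_qwt ≈ 85.9 Ω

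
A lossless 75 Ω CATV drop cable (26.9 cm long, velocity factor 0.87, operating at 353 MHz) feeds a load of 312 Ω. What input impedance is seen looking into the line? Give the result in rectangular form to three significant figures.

Z_in ≈ 30.3 + j58.8 Ω

λ = v/f = 0.87·c / 353 MHz = 0.739 m
βl = 2π·l/λ = 2π × 0.364 = 131°
tan(βl) = tan(131°) = -1.15
Z_in = Z_0·(Z_L + jZ_0·tanβl)/(Z_0 + jZ_L·tanβl)
     = 75·(312 − j86.4)/(75 − j359)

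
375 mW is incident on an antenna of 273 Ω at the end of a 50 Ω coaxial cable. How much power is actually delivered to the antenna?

P_delivered ≈ 196 mW

Γ = (273 − 50)/(273 + 50) = 0.69
|Γ|² = 0.477
P_refl = |Γ|²·P_inc = 179 mW, P_del = (1 − |Γ|²)·P_inc = 196 mW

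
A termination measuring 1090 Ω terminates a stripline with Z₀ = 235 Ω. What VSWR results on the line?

VSWR ≈ 4.64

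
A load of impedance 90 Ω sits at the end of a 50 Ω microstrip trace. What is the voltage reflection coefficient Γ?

Γ = (Z_L − Z_0)/(Z_L + Z_0) = (90 − 50)/(90 + 50) = 40/140

Γ = 0.286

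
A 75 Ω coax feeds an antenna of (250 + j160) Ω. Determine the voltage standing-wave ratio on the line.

Γ = (Z_L − Z_0)/(Z_L + Z_0) = (175 + j160)/(325 + j160)
|Γ| = 237/362 = 0.655
VSWR = (1 + |Γ|)/(1 − |Γ|) = 1.65/0.345

VSWR ≈ 4.79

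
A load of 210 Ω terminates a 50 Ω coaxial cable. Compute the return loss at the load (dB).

Γ = (210 − 50)/(210 + 50) = 0.615
RL = −20·log₁₀|Γ| = −20·log₁₀(0.615)

RL ≈ 4.22 dB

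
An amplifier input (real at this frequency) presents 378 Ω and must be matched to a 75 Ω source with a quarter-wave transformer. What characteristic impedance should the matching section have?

Z_qwt ≈ 168 Ω

Z_qwt = √(Z_0·R_L) = √(75 × 378) = √28350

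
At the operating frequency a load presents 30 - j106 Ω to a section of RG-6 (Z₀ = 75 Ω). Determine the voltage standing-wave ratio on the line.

VSWR ≈ 7.76

Γ = (Z_L − Z_0)/(Z_L + Z_0) = (-45 − j106)/(105 − j106)
|Γ| = 115/149 = 0.772
VSWR = (1 + |Γ|)/(1 − |Γ|) = 1.77/0.228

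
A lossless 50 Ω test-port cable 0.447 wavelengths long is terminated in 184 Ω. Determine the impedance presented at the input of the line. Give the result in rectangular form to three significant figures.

βl = 2π × 0.447 = 161°
tan(βl) = tan(161°) = -0.346
Z_in = Z_0·(Z_L + jZ_0·tanβl)/(Z_0 + jZ_L·tanβl)
     = 50·(184 − j17.3)/(50 − j63.6)

Z_in ≈ 78.6 + j82.8 Ω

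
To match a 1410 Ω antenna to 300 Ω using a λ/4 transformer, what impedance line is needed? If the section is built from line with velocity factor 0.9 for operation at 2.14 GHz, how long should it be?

Z_qwt ≈ 650 Ω; length ≈ 3.15 cm

Z_qwt = √(Z_0·R_L) = √(300 × 1410) = √423000
λ = 0.9·c/f = 0.126 m, so l = λ/4 = 0.0315 m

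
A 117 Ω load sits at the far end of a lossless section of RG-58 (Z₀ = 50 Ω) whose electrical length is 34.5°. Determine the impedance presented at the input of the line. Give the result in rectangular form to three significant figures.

tan(βl) = tan(34.5°) = 0.687
Z_in = Z_0·(Z_L + jZ_0·tanβl)/(Z_0 + jZ_L·tanβl)
     = 50·(117 + j34.4)/(50 + j80.4)

Z_in ≈ 48 − j42.9 Ω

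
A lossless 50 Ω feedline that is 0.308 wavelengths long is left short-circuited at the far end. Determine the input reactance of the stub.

X_in ≈ -131 Ω (capacitive)

βl = 2π × 0.308 = 111°
tan(βl) = -2.62
For a short-circuited stub, Z_in = jZ_0·tan(βl)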